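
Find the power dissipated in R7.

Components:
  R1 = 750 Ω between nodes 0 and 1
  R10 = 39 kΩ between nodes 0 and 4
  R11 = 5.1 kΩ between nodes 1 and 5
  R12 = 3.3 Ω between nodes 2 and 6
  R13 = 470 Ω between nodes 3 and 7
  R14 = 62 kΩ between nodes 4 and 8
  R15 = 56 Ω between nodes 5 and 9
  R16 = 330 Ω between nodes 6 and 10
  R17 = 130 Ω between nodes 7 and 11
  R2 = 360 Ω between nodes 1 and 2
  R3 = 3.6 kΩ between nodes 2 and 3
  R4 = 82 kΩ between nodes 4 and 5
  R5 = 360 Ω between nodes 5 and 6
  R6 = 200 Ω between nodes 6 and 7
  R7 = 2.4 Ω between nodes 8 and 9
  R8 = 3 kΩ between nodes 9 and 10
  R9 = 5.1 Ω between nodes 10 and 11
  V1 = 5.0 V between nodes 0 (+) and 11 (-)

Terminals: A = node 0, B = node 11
Nodal analysis, taking node 11 as the 0 V reference.
Source V1 fixes V_0 = 5 V.
KCL at each unknown node (sum of currents leaving = 0; resistances in Ω):
  Node 1: (V_1 - 5)/750 + (V_1 - V_2)/360 + (V_1 - V_5)/5100 = 0
  Node 2: (V_2 - V_1)/360 + (V_2 - V_3)/3600 + (V_2 - V_6)/3.3 = 0
  Node 3: (V_3 - V_2)/3600 + (V_3 - V_7)/470 = 0
  Node 4: (V_4 - V_5)/82000 + (V_4 - 5)/39000 + (V_4 - V_8)/62000 = 0
  Node 5: (V_5 - V_4)/82000 + (V_5 - V_6)/360 + (V_5 - V_1)/5100 + (V_5 - V_9)/56 = 0
  Node 6: (V_6 - V_5)/360 + (V_6 - V_7)/200 + (V_6 - V_2)/3.3 + (V_6 - V_10)/330 = 0
  Node 7: (V_7 - V_6)/200 + (V_7 - V_3)/470 + (V_7 - 0)/130 = 0
  Node 8: (V_8 - V_9)/2.4 + (V_8 - V_4)/62000 = 0
  Node 9: (V_9 - V_8)/2.4 + (V_9 - V_10)/3000 + (V_9 - V_5)/56 = 0
  Node 10: (V_10 - V_9)/3000 + (V_10 - 0)/5.1 + (V_10 - V_6)/330 = 0
Collecting terms (coefficients in siemens):
  0.004307·V_1 - 0.002778·V_2 - 0.0001961·V_5 = 0.006667
  0.3061·V_2 - 0.002778·V_1 - 0.0002778·V_3 - 0.303·V_6 = 0
  0.002405·V_3 - 0.0002778·V_2 - 0.002128·V_7 = 0
  0.00005397·V_4 - 0.0000122·V_5 - 0.00001613·V_8 = 0.0001282
  0.02084·V_5 - 0.0001961·V_1 - 0.0000122·V_4 - 0.002778·V_6 - 0.01786·V_9 = 0
  0.3138·V_6 - 0.303·V_2 - 0.002778·V_5 - 0.005·V_7 - 0.00303·V_10 = 0
  0.01482·V_7 - 0.002128·V_3 - 0.005·V_6 = 0
  0.4167·V_8 - 0.00001613·V_4 - 0.4167·V_9 = 0
  0.4349·V_9 - 0.01786·V_5 - 0.4167·V_8 - 0.0003333·V_10 = 0
  0.1994·V_10 - 0.00303·V_6 - 0.0003333·V_9 = 0
Solving these 10 simultaneous equations (Gaussian elimination) gives:
  V_1 = 1.993 V, V_2 = 0.6434 V, V_3 = 0.3009 V, V_4 = 2.723 V
  V_5 = 0.6682 V, V_6 = 0.6314 V, V_7 = 0.2562 V, V_8 = 0.6581 V
  V_9 = 0.658 V, V_10 = 0.01069 V
I_R7 = (V_8 - V_9)/R7 = (0.6581 - 0.658)/2.4 = 0.00003331 A
P_R7 = I_R7² × R7 = (0.00003331)² × 2.4 = 0.000000002663 W

Final answer: 2.663e-09 W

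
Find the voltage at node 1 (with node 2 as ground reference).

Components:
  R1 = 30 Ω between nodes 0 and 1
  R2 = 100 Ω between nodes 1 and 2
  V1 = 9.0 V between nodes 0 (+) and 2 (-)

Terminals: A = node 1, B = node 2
Nodal analysis, taking node 2 as the 0 V reference.
Source V1 fixes V_0 = 9 V.
KCL at each unknown node (sum of currents leaving = 0; resistances in Ω):
  Node 1: (V_1 - 9)/30 + (V_1 - 0)/100 = 0
Collecting terms: 0.04333 × V_1 = 0.3  =>  V_1 = 6.923 V
The requested potential is V_1 = 6.923 V.

Final answer: V_1 = 6.923 V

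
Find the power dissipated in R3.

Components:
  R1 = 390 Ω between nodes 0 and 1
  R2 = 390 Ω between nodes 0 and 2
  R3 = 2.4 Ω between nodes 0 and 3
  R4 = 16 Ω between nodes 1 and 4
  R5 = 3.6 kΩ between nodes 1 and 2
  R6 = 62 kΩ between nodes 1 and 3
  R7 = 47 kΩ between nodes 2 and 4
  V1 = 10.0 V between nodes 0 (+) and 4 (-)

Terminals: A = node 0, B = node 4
Nodal analysis, taking node 4 as the 0 V reference.
Source V1 fixes V_0 = 10 V.
KCL at each unknown node (sum of currents leaving = 0; resistances in Ω):
  Node 1: (V_1 - 10)/390 + (V_1 - 0)/16 + (V_1 - V_2)/3600 + (V_1 - V_3)/62000 = 0
  Node 2: (V_2 - 10)/390 + (V_2 - V_1)/3600 + (V_2 - 0)/47000 = 0
  Node 3: (V_3 - 10)/2.4 + (V_3 - V_1)/62000 = 0
Collecting terms (coefficients in siemens):
  0.06536·V_1 - 0.0002778·V_2 - 0.00001613·V_3 = 0.02564
  0.002863·V_2 - 0.0002778·V_1 = 0.02564
  0.4167·V_3 - 0.00001613·V_1 = 4.167
Solving these 3 simultaneous equations (Gaussian elimination) gives:
  V_1 = 0.433 V, V_2 = 8.998 V, V_3 = 10 V
I_R3 = (V_0 - V_3)/R3 = (10 - 10)/2.4 = 0.0001543 A
P_R3 = I_R3² × R3 = (0.0001543)² × 2.4 = 0.00000005714 W

Final answer: 5.714e-08 W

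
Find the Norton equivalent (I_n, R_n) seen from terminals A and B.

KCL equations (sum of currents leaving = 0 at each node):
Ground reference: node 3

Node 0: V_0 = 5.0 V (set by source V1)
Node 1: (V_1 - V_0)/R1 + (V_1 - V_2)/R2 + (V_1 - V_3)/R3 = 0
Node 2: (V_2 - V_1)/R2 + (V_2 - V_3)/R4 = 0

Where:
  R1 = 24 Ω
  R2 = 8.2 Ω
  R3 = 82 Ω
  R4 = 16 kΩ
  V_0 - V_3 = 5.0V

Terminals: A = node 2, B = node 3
Find the Thévenin equivalent first; then I_n = V_th/R_th and R_n = R_th.
Step 1 — V_th is the open-circuit voltage V_A - V_B (nothing connected across the terminals).
Nodal analysis, taking node 3 as the 0 V reference.
Source V1 fixes V_0 = 5 V.
KCL at each unknown node (sum of currents leaving = 0; resistances in Ω):
  Node 1: (V_1 - 5)/24 + (V_1 - V_2)/8.2 + (V_1 - 0)/82 = 0
  Node 2: (V_2 - V_1)/8.2 + (V_2 - 0)/16000 = 0
Collecting terms (coefficients in siemens):
  0.1758·V_1 - 0.122·V_2 = 0.2083
  0.122·V_2 - 0.122·V_1 = 0
Determinant D = (0.1758)(0.122) - (-0.122)(-0.122) = 0.006579
V_1 = [(0.2083)(0.122) - (-0.122)(0)]/D = 3.863 V
V_2 = [(0.1758)(0) - (0.2083)(-0.122)]/D = 3.861 V
V_th = V_2 - V_3 = 3.861 - 0 = 3.861 V
Step 2 — R_th: zero the source — replace V1 by a short circuit (node 3 merges into node 0) — and find the resistance seen between A (node 2) and B (node 0).
Reduce the network between node 2 (A) and node 0 (B) by series/parallel combination:
  Rp1 = R1 ‖ R3 (parallel, both between nodes 0 and 1) = 1/(1/24 + 1/82) = 18.57 Ω
  Rs1 = R2 + Rp1 (series, joined only at node 1) = 8.2 + 18.57 = 26.77 Ω
  Rp2 = R4 ‖ Rs1 (parallel, both between nodes 0 and 2) = 1/(1/16000 + 1/26.77) = 26.72 Ω
R_th = 26.72 Ω
I_n = V_th/R_th = 3.861/26.72 = 0.1445 A, and R_n = R_th = 26.72 Ω

Final answer: I_n = 0.1445 A, R_n = 26.72 Ω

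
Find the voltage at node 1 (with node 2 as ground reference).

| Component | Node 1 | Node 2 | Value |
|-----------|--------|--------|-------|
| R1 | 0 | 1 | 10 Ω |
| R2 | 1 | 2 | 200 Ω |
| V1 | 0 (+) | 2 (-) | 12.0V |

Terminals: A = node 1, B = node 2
Nodal analysis, taking node 2 as the 0 V reference.
Source V1 fixes V_0 = 12 V.
KCL at each unknown node (sum of currents leaving = 0; resistances in Ω):
  Node 1: (V_1 - 12)/10 + (V_1 - 0)/200 = 0
Collecting terms: 0.105 × V_1 = 1.2  =>  V_1 = 11.43 V
The requested potential is V_1 = 11.43 V.

Final answer: V_1 = 11.43 V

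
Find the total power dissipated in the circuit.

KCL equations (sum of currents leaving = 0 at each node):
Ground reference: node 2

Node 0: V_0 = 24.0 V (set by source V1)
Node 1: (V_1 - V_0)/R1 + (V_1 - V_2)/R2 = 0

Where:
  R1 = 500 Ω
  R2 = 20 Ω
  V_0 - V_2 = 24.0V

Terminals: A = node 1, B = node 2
Nodal analysis, taking node 2 as the 0 V reference.
Source V1 fixes V_0 = 24 V.
KCL at each unknown node (sum of currents leaving = 0; resistances in Ω):
  Node 1: (V_1 - 24)/500 + (V_1 - 0)/20 = 0
Collecting terms: 0.052 × V_1 = 0.048  =>  V_1 = 0.9231 V
Power in each resistor, P = (ΔV)²/R:
  P_R1 = (24 - 0.9231)²/500 = 1.065 W
  P_R2 = (0.9231 - 0)²/20 = 0.0426 W
P_total = P_R1 + P_R2 = 1.108 W

Final answer: 1.108 W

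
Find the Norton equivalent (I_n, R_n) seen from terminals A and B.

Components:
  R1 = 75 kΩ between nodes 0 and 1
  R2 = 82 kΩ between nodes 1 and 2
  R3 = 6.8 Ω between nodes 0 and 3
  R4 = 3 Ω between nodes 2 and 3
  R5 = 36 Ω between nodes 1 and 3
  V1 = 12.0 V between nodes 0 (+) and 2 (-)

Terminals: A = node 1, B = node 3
Find the Thévenin equivalent first; then I_n = V_th/R_th and R_n = R_th.
Step 1 — V_th is the open-circuit voltage V_A - V_B (nothing connected across the terminals).
Nodal analysis, taking node 2 as the 0 V reference.
Source V1 fixes V_0 = 12 V.
KCL at each unknown node (sum of currents leaving = 0; resistances in Ω):
  Node 1: (V_1 - 12)/75000 + (V_1 - 0)/82000 + (V_1 - V_3)/36 = 0
  Node 3: (V_3 - 12)/6.8 + (V_3 - 0)/3 + (V_3 - V_1)/36 = 0
Collecting terms (coefficients in siemens):
  0.0278·V_1 - 0.02778·V_3 = 0.00016
  0.5082·V_3 - 0.02778·V_1 = 1.765
Determinant D = (0.0278)(0.5082) - (-0.02778)(-0.02778) = 0.01336
V_1 = [(0.00016)(0.5082) - (-0.02778)(1.765)]/D = 3.676 V
V_3 = [(0.0278)(1.765) - (0.00016)(-0.02778)]/D = 3.674 V
V_th = V_1 - V_3 = 3.676 - 3.674 = 0.002382 V
Step 2 — R_th: zero the source — replace V1 by a short circuit (node 2 merges into node 0) — and find the resistance seen between A (node 1) and B (node 3).
Reduce the network between node 1 (A) and node 3 (B) by series/parallel combination:
  Rp1 = R1 ‖ R2 (parallel, both between nodes 0 and 1) = 1/(1/75000 + 1/82000) = 39170 Ω
  Rp2 = R3 ‖ R4 (parallel, both between nodes 0 and 3) = 1/(1/6.8 + 1/3) = 2.082 Ω
  Rs1 = Rp1 + Rp2 (series, joined only at node 0) = 39170 + 2.082 = 39170 Ω
  Rp3 = R5 ‖ Rs1 (parallel, both between nodes 1 and 3) = 1/(1/36 + 1/39170) = 35.97 Ω
R_th = 35.97 Ω
I_n = V_th/R_th = 0.002382/35.97 = 0.00006622 A, and R_n = R_th = 35.97 Ω

Final answer: I_n = 6.622e-05 A, R_n = 35.97 Ω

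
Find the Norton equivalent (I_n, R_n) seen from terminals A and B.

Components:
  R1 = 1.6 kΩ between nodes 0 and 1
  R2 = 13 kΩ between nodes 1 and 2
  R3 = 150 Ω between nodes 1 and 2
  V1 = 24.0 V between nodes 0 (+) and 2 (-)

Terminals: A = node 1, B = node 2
Find the Thévenin equivalent first; then I_n = V_th/R_th and R_n = R_th.
Step 1 — V_th is the open-circuit voltage V_A - V_B (nothing connected across the terminals).
Nodal analysis, taking node 2 as the 0 V reference.
Source V1 fixes V_0 = 24 V.
KCL at each unknown node (sum of currents leaving = 0; resistances in Ω):
  Node 1: (V_1 - 24)/1600 + (V_1 - 0)/13000 + (V_1 - 0)/150 = 0
Collecting terms: 0.007369 × V_1 = 0.015  =>  V_1 = 2.036 V
V_th = V_1 - V_2 = 2.036 - 0 = 2.036 V
Step 2 — R_th: zero the source — replace V1 by a short circuit (node 2 merges into node 0) — and find the resistance seen between A (node 1) and B (node 0).
Reduce the network between node 1 (A) and node 0 (B) by series/parallel combination:
  Rp1 = R1 ‖ R2 ‖ R3 (parallel, all between nodes 0 and 1) = 1/(1/1600 + 1/13000 + 1/150) = 135.7 Ω
R_th = 135.7 Ω
I_n = V_th/R_th = 2.036/135.7 = 0.015 A, and R_n = R_th = 135.7 Ω

Final answer: I_n = 0.015 A, R_n = 135.7 Ω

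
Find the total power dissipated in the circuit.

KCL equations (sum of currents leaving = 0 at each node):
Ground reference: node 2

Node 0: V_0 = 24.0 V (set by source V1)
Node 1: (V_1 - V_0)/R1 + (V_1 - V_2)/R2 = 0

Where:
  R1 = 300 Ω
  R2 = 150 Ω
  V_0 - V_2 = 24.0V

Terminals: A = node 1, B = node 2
Nodal analysis, taking node 2 as the 0 V reference.
Source V1 fixes V_0 = 24 V.
KCL at each unknown node (sum of currents leaving = 0; resistances in Ω):
  Node 1: (V_1 - 24)/300 + (V_1 - 0)/150 = 0
Collecting terms: 0.01 × V_1 = 0.08  =>  V_1 = 8 V
Power in each resistor, P = (ΔV)²/R:
  P_R1 = (24 - 8)²/300 = 0.8533 W
  P_R2 = (8 - 0)²/150 = 0.4267 W
P_total = P_R1 + P_R2 = 1.28 W

Final answer: 1.28 W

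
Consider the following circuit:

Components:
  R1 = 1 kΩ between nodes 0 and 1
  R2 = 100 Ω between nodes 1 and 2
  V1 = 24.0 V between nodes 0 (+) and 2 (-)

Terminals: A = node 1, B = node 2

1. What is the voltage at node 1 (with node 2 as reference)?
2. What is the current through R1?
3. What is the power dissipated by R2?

Nodal analysis, taking node 2 as the 0 V reference.
Source V1 fixes V_0 = 24 V.
KCL at each unknown node (sum of currents leaving = 0; resistances in Ω):
  Node 1: (V_1 - 24)/1000 + (V_1 - 0)/100 = 0
Collecting terms: 0.011 × V_1 = 0.024  =>  V_1 = 2.182 V
Part 1:
  Read off the nodal solution: V_1 = 2.182 V
Part 2:
  I_R1 = (V_0 - V_1)/R1 = (24 - 2.182)/1000 = 0.02182 A
  Magnitude: I_R1 = 0.02182 A
Part 3:
  I_R2 = (V_1 - V_2)/R2 = (2.182 - 0)/100 = 0.02182 A
  P_R2 = I_R2² × R2 = (0.02182)² × 100 = 0.0476 W

Final answers:
1. V_1 = 2.182 V
2. I_R1 = 0.02182 A
3. P_R2 = 0.0476 W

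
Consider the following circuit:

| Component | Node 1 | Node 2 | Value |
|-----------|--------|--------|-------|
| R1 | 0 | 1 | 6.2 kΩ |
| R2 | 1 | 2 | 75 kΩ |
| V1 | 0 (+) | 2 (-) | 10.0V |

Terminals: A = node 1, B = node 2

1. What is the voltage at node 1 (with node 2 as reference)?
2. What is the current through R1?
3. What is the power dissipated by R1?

Nodal analysis, taking node 2 as the 0 V reference.
Source V1 fixes V_0 = 10 V.
KCL at each unknown node (sum of currents leaving = 0; resistances in Ω):
  Node 1: (V_1 - 10)/6200 + (V_1 - 0)/75000 = 0
Collecting terms: 0.0001746 × V_1 = 0.001613  =>  V_1 = 9.236 V
Part 1:
  Read off the nodal solution: V_1 = 9.236 V
Part 2:
  I_R1 = (V_0 - V_1)/R1 = (10 - 9.236)/6200 = 0.0001232 A
  Magnitude: I_R1 = 0.0001232 A
Part 3:
  I_R1 = (V_0 - V_1)/R1 = (10 - 9.236)/6200 = 0.0001232 A
  P_R1 = I_R1² × R1 = (0.0001232)² × 6200 = 0.00009403 W

Final answers:
1. V_1 = 9.236 V
2. I_R1 = 0.0001232 A
3. P_R1 = 9.403e-05 W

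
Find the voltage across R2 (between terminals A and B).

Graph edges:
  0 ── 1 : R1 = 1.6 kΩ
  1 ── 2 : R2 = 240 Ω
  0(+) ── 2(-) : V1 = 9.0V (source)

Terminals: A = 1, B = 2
R1 and R2 are in series across V1 (node 0 → node 1 → node 2), and the output A–B is taken across R2, so this is a voltage divider.
Series current: I = V1/(R1 + R2) = 9/(1600 + 240) = 9/1840 = 0.004891 A
V_R2 = I × R2 = V1 × R2/(R1 + R2) = 9 × 240/1840 = 1.174 V

Final answer: 1.174 V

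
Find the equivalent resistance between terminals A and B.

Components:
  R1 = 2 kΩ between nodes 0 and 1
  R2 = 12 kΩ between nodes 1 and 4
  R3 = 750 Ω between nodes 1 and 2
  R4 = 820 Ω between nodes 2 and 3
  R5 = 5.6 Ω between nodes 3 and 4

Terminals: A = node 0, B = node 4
Reduce the network between node 0 (A) and node 4 (B) by series/parallel combination:
  Rs1 = R3 + R4 (series, joined only at node 2) = 750 + 820 = 1570 Ω
  Rs2 = R5 + Rs1 (series, joined only at node 3) = 5.6 + 1570 = 1576 Ω
  Rp1 = R2 ‖ Rs2 (parallel, both between nodes 1 and 4) = 1/(1/12000 + 1/1576) = 1393 Ω
  Rs3 = R1 + Rp1 (series, joined only at node 1) = 2000 + 1393 = 3393 Ω
R_eq = 3.393 kΩ

Final answer: 3.393 kΩ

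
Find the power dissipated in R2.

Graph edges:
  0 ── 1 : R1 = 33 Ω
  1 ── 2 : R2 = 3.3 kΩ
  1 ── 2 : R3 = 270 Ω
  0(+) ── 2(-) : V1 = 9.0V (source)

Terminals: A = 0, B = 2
Nodal analysis, taking node 2 as the 0 V reference.
Source V1 fixes V_0 = 9 V.
KCL at each unknown node (sum of currents leaving = 0; resistances in Ω):
  Node 1: (V_1 - 9)/33 + (V_1 - 0)/3300 + (V_1 - 0)/270 = 0
Collecting terms: 0.03431 × V_1 = 0.2727  =>  V_1 = 7.949 V
I_R2 = (V_1 - V_2)/R2 = (7.949 - 0)/3300 = 0.002409 A
P_R2 = I_R2² × R2 = (0.002409)² × 3300 = 0.01915 W

Final answer: 0.01915 W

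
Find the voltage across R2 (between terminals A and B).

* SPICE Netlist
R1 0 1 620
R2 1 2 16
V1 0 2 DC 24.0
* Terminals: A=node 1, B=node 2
R1 and R2 are in series across V1 (node 0 → node 1 → node 2), and the output A–B is taken across R2, so this is a voltage divider.
Series current: I = V1/(R1 + R2) = 24/(620 + 16) = 24/636 = 0.03774 A
V_R2 = I × R2 = V1 × R2/(R1 + R2) = 24 × 16/636 = 0.6038 V

Final answer: 0.6038 V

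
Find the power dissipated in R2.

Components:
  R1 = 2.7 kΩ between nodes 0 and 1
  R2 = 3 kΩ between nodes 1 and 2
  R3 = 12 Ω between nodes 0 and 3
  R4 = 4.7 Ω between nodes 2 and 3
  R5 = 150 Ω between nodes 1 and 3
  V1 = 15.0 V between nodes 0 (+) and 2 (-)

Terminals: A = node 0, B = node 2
Nodal analysis, taking node 2 as the 0 V reference.
Source V1 fixes V_0 = 15 V.
KCL at each unknown node (sum of currents leaving = 0; resistances in Ω):
  Node 1: (V_1 - 15)/2700 + (V_1 - 0)/3000 + (V_1 - V_3)/150 = 0
  Node 3: (V_3 - 15)/12 + (V_3 - 0)/4.7 + (V_3 - V_1)/150 = 0
Collecting terms (coefficients in siemens):
  0.00737·V_1 - 0.006667·V_3 = 0.005556
  0.3028·V_3 - 0.006667·V_1 = 1.25
Determinant D = (0.00737)(0.3028) - (-0.006667)(-0.006667) = 0.002187
V_1 = [(0.005556)(0.3028) - (-0.006667)(1.25)]/D = 4.579 V
V_3 = [(0.00737)(1.25) - (0.005556)(-0.006667)]/D = 4.229 V
I_R2 = (V_1 - V_2)/R2 = (4.579 - 0)/3000 = 0.001526 A
P_R2 = I_R2² × R2 = (0.001526)² × 3000 = 0.00699 W

Final answer: 0.00699 W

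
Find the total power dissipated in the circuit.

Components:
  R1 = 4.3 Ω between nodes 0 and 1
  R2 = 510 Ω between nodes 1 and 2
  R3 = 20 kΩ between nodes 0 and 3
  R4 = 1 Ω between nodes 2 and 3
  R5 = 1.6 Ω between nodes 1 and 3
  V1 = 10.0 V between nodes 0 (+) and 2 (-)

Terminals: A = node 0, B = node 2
Nodal analysis, taking node 2 as the 0 V reference.
Source V1 fixes V_0 = 10 V.
KCL at each unknown node (sum of currents leaving = 0; resistances in Ω):
  Node 1: (V_1 - 10)/4.3 + (V_1 - 0)/510 + (V_1 - V_3)/1.6 = 0
  Node 3: (V_3 - 10)/20000 + (V_3 - 0)/1 + (V_3 - V_1)/1.6 = 0
Collecting terms (coefficients in siemens):
  0.8595·V_1 - 0.625·V_3 = 2.326
  1.625·V_3 - 0.625·V_1 = 0.0005
Determinant D = (0.8595)(1.625) - (-0.625)(-0.625) = 1.006
V_1 = [(2.326)(1.625) - (-0.625)(0.0005)]/D = 3.756 V
V_3 = [(0.8595)(0.0005) - (2.326)(-0.625)]/D = 1.445 V
Power in each resistor, P = (ΔV)²/R:
  P_R1 = (10 - 3.756)²/4.3 = 9.066 W
  P_R2 = (3.756 - 0)²/510 = 0.02767 W
  P_R3 = (10 - 1.445)²/20000 = 0.003659 W
  P_R4 = (0 - 1.445)²/1 = 2.088 W
  P_R5 = (3.756 - 1.445)²/1.6 = 3.339 W
P_total = P_R1 + P_R2 + P_R3 + P_R4 + P_R5 = 14.52 W

Final answer: 14.52 W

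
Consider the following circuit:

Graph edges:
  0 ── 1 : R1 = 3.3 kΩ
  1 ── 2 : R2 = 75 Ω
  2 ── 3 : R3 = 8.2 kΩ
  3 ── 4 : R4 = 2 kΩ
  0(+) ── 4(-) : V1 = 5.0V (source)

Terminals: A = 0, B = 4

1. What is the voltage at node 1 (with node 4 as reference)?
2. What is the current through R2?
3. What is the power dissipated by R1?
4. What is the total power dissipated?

Nodal analysis, taking node 4 as the 0 V reference.
Source V1 fixes V_0 = 5 V.
KCL at each unknown node (sum of currents leaving = 0; resistances in Ω):
  Node 1: (V_1 - 5)/3300 + (V_1 - V_2)/75 = 0
  Node 2: (V_2 - V_1)/75 + (V_2 - V_3)/8200 = 0
  Node 3: (V_3 - V_2)/8200 + (V_3 - 0)/2000 = 0
Collecting terms (coefficients in siemens):
  0.01364·V_1 - 0.01333·V_2 = 0.001515
  0.01346·V_2 - 0.01333·V_1 - 0.000122·V_3 = 0
  0.000622·V_3 - 0.000122·V_2 = 0
Solving these 3 simultaneous equations (Gaussian elimination) gives:
  V_1 = 3.785 V, V_2 = 3.757 V, V_3 = 0.7366 V
Part 1:
  Read off the nodal solution: V_1 = 3.785 V
Part 2:
  I_R2 = (V_1 - V_2)/R2 = (3.785 - 3.757)/75 = 0.0003683 A
  Magnitude: I_R2 = 0.0003683 A
Part 3:
  I_R1 = (V_0 - V_1)/R1 = (5 - 3.785)/3300 = 0.0003683 A
  P_R1 = I_R1² × R1 = (0.0003683)² × 3300 = 0.0004477 W
Part 4:
  Power in each resistor, P = (ΔV)²/R:
    P_R1 = (5 - 3.785)²/3300 = 0.0004477 W
    P_R2 = (3.785 - 3.757)²/75 = 0.00001017 W
    P_R3 = (3.757 - 0.7366)²/8200 = 0.001112 W
    P_R4 = (0.7366 - 0)²/2000 = 0.0002713 W
  P_total = P_R1 + P_R2 + P_R3 + P_R4 = 0.001842 W

Final answers:
1. V_1 = 3.785 V
2. I_R2 = 0.0003683 A
3. P_R1 = 0.0004477 W
4. P_total = 0.001842 W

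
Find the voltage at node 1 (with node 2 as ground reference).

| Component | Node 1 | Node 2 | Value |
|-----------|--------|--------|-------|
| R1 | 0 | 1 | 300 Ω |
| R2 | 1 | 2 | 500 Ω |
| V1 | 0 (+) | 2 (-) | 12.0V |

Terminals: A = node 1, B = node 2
Nodal analysis, taking node 2 as the 0 V reference.
Source V1 fixes V_0 = 12 V.
KCL at each unknown node (sum of currents leaving = 0; resistances in Ω):
  Node 1: (V_1 - 12)/300 + (V_1 - 0)/500 = 0
Collecting terms: 0.005333 × V_1 = 0.04  =>  V_1 = 7.5 V
The requested potential is V_1 = 7.5 V.

Final answer: V_1 = 7.5 V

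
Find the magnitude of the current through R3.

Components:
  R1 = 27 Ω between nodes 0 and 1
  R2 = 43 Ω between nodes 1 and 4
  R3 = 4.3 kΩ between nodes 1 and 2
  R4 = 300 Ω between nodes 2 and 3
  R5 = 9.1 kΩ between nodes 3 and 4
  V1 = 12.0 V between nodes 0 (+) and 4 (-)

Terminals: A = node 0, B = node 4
Nodal analysis, taking node 4 as the 0 V reference.
Source V1 fixes V_0 = 12 V.
KCL at each unknown node (sum of currents leaving = 0; resistances in Ω):
  Node 1: (V_1 - 12)/27 + (V_1 - 0)/43 + (V_1 - V_2)/4300 = 0
  Node 2: (V_2 - V_1)/4300 + (V_2 - V_3)/300 = 0
  Node 3: (V_3 - V_2)/300 + (V_3 - 0)/9100 = 0
Collecting terms (coefficients in siemens):
  0.06053·V_1 - 0.0002326·V_2 = 0.4444
  0.003566·V_2 - 0.0002326·V_1 - 0.003333·V_3 = 0
  0.003443·V_3 - 0.003333·V_2 = 0
Solving these 3 simultaneous equations (Gaussian elimination) gives:
  V_1 = 7.363 V, V_2 = 5.052 V, V_3 = 4.89 V
I_R3 = (V_1 - V_2)/R3 = (7.363 - 5.052)/4300 = 0.0005374 A
|I_R3| = 0.0005374 A

Final answer: |I_R3| = 0.0005374 A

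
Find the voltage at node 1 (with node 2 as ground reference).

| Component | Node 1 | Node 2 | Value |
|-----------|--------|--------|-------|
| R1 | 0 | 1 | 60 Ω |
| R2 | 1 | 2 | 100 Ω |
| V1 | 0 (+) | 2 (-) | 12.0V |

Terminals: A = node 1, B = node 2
Nodal analysis, taking node 2 as the 0 V reference.
Source V1 fixes V_0 = 12 V.
KCL at each unknown node (sum of currents leaving = 0; resistances in Ω):
  Node 1: (V_1 - 12)/60 + (V_1 - 0)/100 = 0
Collecting terms: 0.02667 × V_1 = 0.2  =>  V_1 = 7.5 V
The requested potential is V_1 = 7.5 V.

Final answer: V_1 = 7.5 V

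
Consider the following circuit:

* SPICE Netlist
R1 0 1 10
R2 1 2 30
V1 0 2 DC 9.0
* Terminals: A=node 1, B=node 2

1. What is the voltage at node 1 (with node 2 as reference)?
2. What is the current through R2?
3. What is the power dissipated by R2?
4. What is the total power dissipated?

Nodal analysis, taking node 2 as the 0 V reference.
Source V1 fixes V_0 = 9 V.
KCL at each unknown node (sum of currents leaving = 0; resistances in Ω):
  Node 1: (V_1 - 9)/10 + (V_1 - 0)/30 = 0
Collecting terms: 0.1333 × V_1 = 0.9  =>  V_1 = 6.75 V
Part 1:
  Read off the nodal solution: V_1 = 6.75 V
Part 2:
  I_R2 = (V_1 - V_2)/R2 = (6.75 - 0)/30 = 0.225 A
  Magnitude: I_R2 = 0.225 A
Part 3:
  I_R2 = (V_1 - V_2)/R2 = (6.75 - 0)/30 = 0.225 A
  P_R2 = I_R2² × R2 = (0.225)² × 30 = 1.519 W
Part 4:
  Power in each resistor, P = (ΔV)²/R:
    P_R1 = (9 - 6.75)²/10 = 0.5062 W
    P_R2 = (6.75 - 0)²/30 = 1.519 W
  P_total = P_R1 + P_R2 = 2.025 W

Final answers:
1. V_1 = 6.75 V
2. I_R2 = 0.225 A
3. P_R2 = 1.519 W
4. P_total = 2.025 W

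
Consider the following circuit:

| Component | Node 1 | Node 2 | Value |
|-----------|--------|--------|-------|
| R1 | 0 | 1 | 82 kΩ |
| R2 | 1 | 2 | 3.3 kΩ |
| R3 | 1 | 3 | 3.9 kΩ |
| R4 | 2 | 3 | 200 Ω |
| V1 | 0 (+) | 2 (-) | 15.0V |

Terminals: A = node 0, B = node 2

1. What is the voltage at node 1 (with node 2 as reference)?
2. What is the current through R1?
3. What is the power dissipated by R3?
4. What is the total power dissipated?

Nodal analysis, taking node 2 as the 0 V reference.
Source V1 fixes V_0 = 15 V.
KCL at each unknown node (sum of currents leaving = 0; resistances in Ω):
  Node 1: (V_1 - 15)/82000 + (V_1 - 0)/3300 + (V_1 - V_3)/3900 = 0
  Node 3: (V_3 - V_1)/3900 + (V_3 - 0)/200 = 0
Collecting terms (coefficients in siemens):
  0.0005716·V_1 - 0.0002564·V_3 = 0.0001829
  0.005256·V_3 - 0.0002564·V_1 = 0
Determinant D = (0.0005716)(0.005256) - (-0.0002564)(-0.0002564) = 0.000002939
V_1 = [(0.0001829)(0.005256) - (-0.0002564)(0)]/D = 0.3272 V
V_3 = [(0.0005716)(0) - (0.0001829)(-0.0002564)]/D = 0.01596 V
Part 1:
  Read off the nodal solution: V_1 = 0.3272 V
Part 2:
  I_R1 = (V_0 - V_1)/R1 = (15 - 0.3272)/82000 = 0.0001789 A
  Magnitude: I_R1 = 0.0001789 A
Part 3:
  I_R3 = (V_1 - V_3)/R3 = (0.3272 - 0.01596)/3900 = 0.0000798 A
  P_R3 = I_R3² × R3 = (0.0000798)² × 3900 = 0.00002483 W
Part 4:
  Power in each resistor, P = (ΔV)²/R:
    P_R1 = (15 - 0.3272)²/82000 = 0.002626 W
    P_R2 = (0.3272 - 0)²/3300 = 0.00003244 W
    P_R3 = (0.3272 - 0.01596)²/3900 = 0.00002483 W
    P_R4 = (0 - 0.01596)²/200 = 0.000001273 W
  P_total = P_R1 + P_R2 + P_R3 + P_R4 = 0.002684 W

Final answers:
1. V_1 = 0.3272 V
2. I_R1 = 0.0001789 A
3. P_R3 = 2.483e-05 W
4. P_total = 0.002684 W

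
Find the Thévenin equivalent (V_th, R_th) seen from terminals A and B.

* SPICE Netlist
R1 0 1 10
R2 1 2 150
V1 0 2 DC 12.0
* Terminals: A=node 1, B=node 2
Step 1 — V_th is the open-circuit voltage V_A - V_B (nothing connected across the terminals).
Nodal analysis, taking node 2 as the 0 V reference.
Source V1 fixes V_0 = 12 V.
KCL at each unknown node (sum of currents leaving = 0; resistances in Ω):
  Node 1: (V_1 - 12)/10 + (V_1 - 0)/150 = 0
Collecting terms: 0.1067 × V_1 = 1.2  =>  V_1 = 11.25 V
V_th = V_1 - V_2 = 11.25 - 0 = 11.25 V
Step 2 — R_th: zero the source — replace V1 by a short circuit (node 2 merges into node 0) — and find the resistance seen between A (node 1) and B (node 0).
Reduce the network between node 1 (A) and node 0 (B) by series/parallel combination:
  Rp1 = R1 ‖ R2 (parallel, both between nodes 0 and 1) = 1/(1/10 + 1/150) = 9.375 Ω
R_th = 9.375 Ω

Final answer: V_th = 11.25 V, R_th = 9.375 Ω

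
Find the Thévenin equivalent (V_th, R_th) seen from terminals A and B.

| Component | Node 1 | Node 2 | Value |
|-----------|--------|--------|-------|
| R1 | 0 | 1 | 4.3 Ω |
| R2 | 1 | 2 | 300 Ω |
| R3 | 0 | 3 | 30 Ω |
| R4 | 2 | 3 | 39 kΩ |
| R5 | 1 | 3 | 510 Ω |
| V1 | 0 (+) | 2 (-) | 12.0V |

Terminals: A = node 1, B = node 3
Step 1 — V_th is the open-circuit voltage V_A - V_B (nothing connected across the terminals).
Nodal analysis, taking node 2 as the 0 V reference.
Source V1 fixes V_0 = 12 V.
KCL at each unknown node (sum of currents leaving = 0; resistances in Ω):
  Node 1: (V_1 - 12)/4.3 + (V_1 - 0)/300 + (V_1 - V_3)/510 = 0
  Node 3: (V_3 - 12)/30 + (V_3 - 0)/39000 + (V_3 - V_1)/510 = 0
Collecting terms (coefficients in siemens):
  0.2379·V_1 - 0.001961·V_3 = 2.791
  0.03532·V_3 - 0.001961·V_1 = 0.4
Determinant D = (0.2379)(0.03532) - (-0.001961)(-0.001961) = 0.008397
V_1 = [(2.791)(0.03532) - (-0.001961)(0.4)]/D = 11.83 V
V_3 = [(0.2379)(0.4) - (2.791)(-0.001961)]/D = 11.98 V
V_th = V_1 - V_3 = 11.83 - 11.98 = -0.1503 V
Step 2 — R_th: zero the source — replace V1 by a short circuit (node 2 merges into node 0) — and find the resistance seen between A (node 1) and B (node 3).
Reduce the network between node 1 (A) and node 3 (B) by series/parallel combination:
  Rp1 = R1 ‖ R2 (parallel, both between nodes 0 and 1) = 1/(1/4.3 + 1/300) = 4.239 Ω
  Rp2 = R3 ‖ R4 (parallel, both between nodes 0 and 3) = 1/(1/30 + 1/39000) = 29.98 Ω
  Rs1 = Rp1 + Rp2 (series, joined only at node 0) = 4.239 + 29.98 = 34.22 Ω
  Rp3 = R5 ‖ Rs1 (parallel, both between nodes 1 and 3) = 1/(1/510 + 1/34.22) = 32.06 Ω
R_th = 32.06 Ω

Final answer: V_th = -0.1503 V, R_th = 32.06 Ω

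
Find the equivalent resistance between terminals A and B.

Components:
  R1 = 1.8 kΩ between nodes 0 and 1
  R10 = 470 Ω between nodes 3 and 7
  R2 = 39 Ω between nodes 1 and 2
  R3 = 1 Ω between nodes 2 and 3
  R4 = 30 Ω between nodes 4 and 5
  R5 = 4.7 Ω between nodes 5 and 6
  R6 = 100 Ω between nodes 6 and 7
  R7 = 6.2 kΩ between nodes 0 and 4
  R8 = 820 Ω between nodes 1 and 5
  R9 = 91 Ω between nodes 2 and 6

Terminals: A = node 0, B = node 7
The network is not a plain series/parallel combination. Inject a 1 A test current into terminal A (node 0) and return it from terminal B (node 7); then R_eq = V_A / (1 A).
Nodal analysis, taking node 7 as the 0 V reference.
Current source I_test pushes 1 A into node 0 and draws it out of node 7.
KCL at each unknown node (sum of currents leaving = 0; resistances in Ω):
  Node 0: (V_0 - V_1)/1800 + (V_0 - V_4)/6200 - 1 = 0
  Node 1: (V_1 - V_0)/1800 + (V_1 - V_2)/39 + (V_1 - V_5)/820 = 0
  Node 2: (V_2 - V_1)/39 + (V_2 - V_3)/1 + (V_2 - V_6)/91 = 0
  Node 3: (V_3 - V_2)/1 + (V_3 - 0)/470 = 0
  Node 4: (V_4 - V_0)/6200 + (V_4 - V_5)/30 = 0
  Node 5: (V_5 - V_1)/820 + (V_5 - V_4)/30 + (V_5 - V_6)/4.7 = 0
  Node 6: (V_6 - V_2)/91 + (V_6 - V_5)/4.7 + (V_6 - 0)/100 = 0
Collecting terms (coefficients in siemens):
  0.0007168·V_0 - 0.0005556·V_1 - 0.0001613·V_4 = 1
  0.02742·V_1 - 0.0005556·V_0 - 0.02564·V_2 - 0.00122·V_5 = 0
  1.037·V_2 - 0.02564·V_1 - 1·V_3 - 0.01099·V_6 = 0
  1.002·V_3 - 1·V_2 = 0
  0.03349·V_4 - 0.0001613·V_0 - 0.03333·V_5 = 0
  0.2473·V_5 - 0.00122·V_1 - 0.03333·V_4 - 0.2128·V_6 = 0
  0.2338·V_6 - 0.01099·V_2 - 0.2128·V_5 = 0
Solving these 7 simultaneous equations (Gaussian elimination) gives:
  V_0 = 1524 V, V_1 = 142.5 V, V_2 = 115.7 V, V_3 = 115.4 V
  V_4 = 83.88 V, V_5 = 76.91 V, V_6 = 75.44 V
R_eq = V_0 / 1 A = 1524 Ω = 1.524 kΩ

Final answer: 1.524 kΩ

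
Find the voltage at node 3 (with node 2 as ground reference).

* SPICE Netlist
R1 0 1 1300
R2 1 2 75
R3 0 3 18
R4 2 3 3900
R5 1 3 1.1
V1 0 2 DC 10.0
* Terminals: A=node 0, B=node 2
Nodal analysis, taking node 2 as the 0 V reference.
Source V1 fixes V_0 = 10 V.
KCL at each unknown node (sum of currents leaving = 0; resistances in Ω):
  Node 1: (V_1 - 10)/1300 + (V_1 - 0)/75 + (V_1 - V_3)/1.1 = 0
  Node 3: (V_3 - 10)/18 + (V_3 - 0)/3900 + (V_3 - V_1)/1.1 = 0
Collecting terms (coefficients in siemens):
  0.9232·V_1 - 0.9091·V_3 = 0.007692
  0.9649·V_3 - 0.9091·V_1 = 0.5556
Determinant D = (0.9232)(0.9649) - (-0.9091)(-0.9091) = 0.06435
V_1 = [(0.007692)(0.9649) - (-0.9091)(0.5556)]/D = 7.964 V
V_3 = [(0.9232)(0.5556) - (0.007692)(-0.9091)]/D = 8.079 V
The requested potential is V_3 = 8.079 V.

Final answer: V_3 = 8.079 V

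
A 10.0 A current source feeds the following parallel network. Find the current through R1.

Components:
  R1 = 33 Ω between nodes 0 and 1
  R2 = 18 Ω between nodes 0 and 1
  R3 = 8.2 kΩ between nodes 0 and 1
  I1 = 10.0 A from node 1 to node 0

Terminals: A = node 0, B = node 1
All resistors sit directly between nodes 0 and 1, so they are in parallel and share one voltage V; the full source current 10 A splits among them.
1/R_par = 1/33 + 1/18 + 1/8200 = 0.08598 S  =>  R_par = 11.63 Ω
V = I × R_par = 10 × 11.63 = 116.3 V
I_R1 = V/R1 = 116.3/33 = 3.524 A

Final answer: 3.524 A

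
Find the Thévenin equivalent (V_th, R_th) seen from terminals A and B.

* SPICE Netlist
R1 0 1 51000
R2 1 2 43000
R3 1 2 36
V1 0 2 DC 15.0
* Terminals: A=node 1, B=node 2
Step 1 — V_th is the open-circuit voltage V_A - V_B (nothing connected across the terminals).
Nodal analysis, taking node 2 as the 0 V reference.
Source V1 fixes V_0 = 15 V.
KCL at each unknown node (sum of currents leaving = 0; resistances in Ω):
  Node 1: (V_1 - 15)/51000 + (V_1 - 0)/43000 + (V_1 - 0)/36 = 0
Collecting terms: 0.02782 × V_1 = 0.0002941  =>  V_1 = 0.01057 V
V_th = V_1 - V_2 = 0.01057 - 0 = 0.01057 V
Step 2 — R_th: zero the source — replace V1 by a short circuit (node 2 merges into node 0) — and find the resistance seen between A (node 1) and B (node 0).
Reduce the network between node 1 (A) and node 0 (B) by series/parallel combination:
  Rp1 = R1 ‖ R2 ‖ R3 (parallel, all between nodes 0 and 1) = 1/(1/51000 + 1/43000 + 1/36) = 35.94 Ω
R_th = 35.94 Ω

Final answer: V_th = 0.01057 V, R_th = 35.94 Ω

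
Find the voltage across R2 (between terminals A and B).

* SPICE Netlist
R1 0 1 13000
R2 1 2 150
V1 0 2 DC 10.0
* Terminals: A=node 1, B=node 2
R1 and R2 are in series across V1 (node 0 → node 1 → node 2), and the output A–B is taken across R2, so this is a voltage divider.
Series current: I = V1/(R1 + R2) = 10/(13000 + 150) = 10/13150 = 0.0007605 A
V_R2 = I × R2 = V1 × R2/(R1 + R2) = 10 × 150/13150 = 0.1141 V

Final answer: 0.1141 V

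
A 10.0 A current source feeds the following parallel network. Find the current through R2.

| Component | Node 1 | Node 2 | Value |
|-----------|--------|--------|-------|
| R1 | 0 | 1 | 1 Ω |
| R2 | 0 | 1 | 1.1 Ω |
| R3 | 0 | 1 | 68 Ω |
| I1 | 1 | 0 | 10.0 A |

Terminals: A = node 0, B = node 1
All resistors sit directly between nodes 0 and 1, so they are in parallel and share one voltage V; the full source current 10 A splits among them.
1/R_par = 1/1 + 1/1.1 + 1/68 = 1.924 S  =>  R_par = 0.5198 Ω
V = I × R_par = 10 × 0.5198 = 5.198 V
I_R2 = V/R2 = 5.198/1.1 = 4.726 A

Final answer: 4.726 A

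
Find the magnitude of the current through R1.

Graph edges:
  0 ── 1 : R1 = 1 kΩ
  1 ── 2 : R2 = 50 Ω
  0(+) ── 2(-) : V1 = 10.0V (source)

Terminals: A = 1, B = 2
Nodal analysis, taking node 2 as the 0 V reference.
Source V1 fixes V_0 = 10 V.
KCL at each unknown node (sum of currents leaving = 0; resistances in Ω):
  Node 1: (V_1 - 10)/1000 + (V_1 - 0)/50 = 0
Collecting terms: 0.021 × V_1 = 0.01  =>  V_1 = 0.4762 V
I_R1 = (V_0 - V_1)/R1 = (10 - 0.4762)/1000 = 0.009524 A
|I_R1| = 0.009524 A

Final answer: |I_R1| = 0.009524 A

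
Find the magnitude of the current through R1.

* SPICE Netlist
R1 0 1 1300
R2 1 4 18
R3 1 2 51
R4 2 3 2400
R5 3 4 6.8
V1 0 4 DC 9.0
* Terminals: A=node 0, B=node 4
Nodal analysis, taking node 4 as the 0 V reference.
Source V1 fixes V_0 = 9 V.
KCL at each unknown node (sum of currents leaving = 0; resistances in Ω):
  Node 1: (V_1 - 9)/1300 + (V_1 - 0)/18 + (V_1 - V_2)/51 = 0
  Node 2: (V_2 - V_1)/51 + (V_2 - V_3)/2400 = 0
  Node 3: (V_3 - V_2)/2400 + (V_3 - 0)/6.8 = 0
Collecting terms (coefficients in siemens):
  0.07593·V_1 - 0.01961·V_2 = 0.006923
  0.02002·V_2 - 0.01961·V_1 - 0.0004167·V_3 = 0
  0.1475·V_3 - 0.0004167·V_2 = 0
Solving these 3 simultaneous equations (Gaussian elimination) gives:
  V_1 = 0.122 V, V_2 = 0.1195 V, V_3 = 0.0003376 V
I_R1 = (V_0 - V_1)/R1 = (9 - 0.122)/1300 = 0.006829 A
|I_R1| = 0.006829 A

Final answer: |I_R1| = 0.006829 A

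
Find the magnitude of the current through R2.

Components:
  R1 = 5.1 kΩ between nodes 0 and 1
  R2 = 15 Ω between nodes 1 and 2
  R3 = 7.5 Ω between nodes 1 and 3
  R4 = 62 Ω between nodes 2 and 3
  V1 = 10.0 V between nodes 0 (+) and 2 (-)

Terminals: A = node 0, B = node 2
Nodal analysis, taking node 2 as the 0 V reference.
Source V1 fixes V_0 = 10 V.
KCL at each unknown node (sum of currents leaving = 0; resistances in Ω):
  Node 1: (V_1 - 10)/5100 + (V_1 - 0)/15 + (V_1 - V_3)/7.5 = 0
  Node 3: (V_3 - V_1)/7.5 + (V_3 - 0)/62 = 0
Collecting terms (coefficients in siemens):
  0.2002·V_1 - 0.1333·V_3 = 0.001961
  0.1495·V_3 - 0.1333·V_1 = 0
Determinant D = (0.2002)(0.1495) - (-0.1333)(-0.1333) = 0.01214
V_1 = [(0.001961)(0.1495) - (-0.1333)(0)]/D = 0.02413 V
V_3 = [(0.2002)(0) - (0.001961)(-0.1333)]/D = 0.02153 V
I_R2 = (V_1 - V_2)/R2 = (0.02413 - 0)/15 = 0.001609 A
|I_R2| = 0.001609 A

Final answer: |I_R2| = 0.001609 A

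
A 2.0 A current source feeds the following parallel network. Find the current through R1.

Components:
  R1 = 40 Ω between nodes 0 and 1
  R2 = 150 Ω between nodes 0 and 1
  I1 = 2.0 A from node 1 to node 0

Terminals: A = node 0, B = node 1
All resistors sit directly between nodes 0 and 1, so they are in parallel and share one voltage V; the full source current 2 A splits among them.
1/R_par = 1/40 + 1/150 = 0.03167 S  =>  R_par = 31.58 Ω
V = I × R_par = 2 × 31.58 = 63.16 V
I_R1 = V/R1 = 63.16/40 = 1.579 A

Final answer: 1.579 A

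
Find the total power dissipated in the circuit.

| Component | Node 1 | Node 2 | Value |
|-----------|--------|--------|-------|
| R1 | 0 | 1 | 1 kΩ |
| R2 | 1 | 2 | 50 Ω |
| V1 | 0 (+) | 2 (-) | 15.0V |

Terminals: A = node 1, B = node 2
Nodal analysis, taking node 2 as the 0 V reference.
Source V1 fixes V_0 = 15 V.
KCL at each unknown node (sum of currents leaving = 0; resistances in Ω):
  Node 1: (V_1 - 15)/1000 + (V_1 - 0)/50 = 0
Collecting terms: 0.021 × V_1 = 0.015  =>  V_1 = 0.7143 V
Power in each resistor, P = (ΔV)²/R:
  P_R1 = (15 - 0.7143)²/1000 = 0.2041 W
  P_R2 = (0.7143 - 0)²/50 = 0.0102 W
P_total = P_R1 + P_R2 = 0.2143 W

Final answer: 0.2143 W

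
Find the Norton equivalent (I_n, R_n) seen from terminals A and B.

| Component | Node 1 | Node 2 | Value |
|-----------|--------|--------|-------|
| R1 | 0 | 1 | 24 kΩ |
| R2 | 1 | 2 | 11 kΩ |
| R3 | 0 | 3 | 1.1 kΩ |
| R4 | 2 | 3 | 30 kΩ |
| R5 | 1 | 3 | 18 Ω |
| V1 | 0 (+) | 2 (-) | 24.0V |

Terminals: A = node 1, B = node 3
Find the Thévenin equivalent first; then I_n = V_th/R_th and R_n = R_th.
Step 1 — V_th is the open-circuit voltage V_A - V_B (nothing connected across the terminals).
Nodal analysis, taking node 2 as the 0 V reference.
Source V1 fixes V_0 = 24 V.
KCL at each unknown node (sum of currents leaving = 0; resistances in Ω):
  Node 1: (V_1 - 24)/24000 + (V_1 - 0)/11000 + (V_1 - V_3)/18 = 0
  Node 3: (V_3 - 24)/1100 + (V_3 - 0)/30000 + (V_3 - V_1)/18 = 0
Collecting terms (coefficients in siemens):
  0.05569·V_1 - 0.05556·V_3 = 0.001
  0.0565·V_3 - 0.05556·V_1 = 0.02182
Determinant D = (0.05569)(0.0565) - (-0.05556)(-0.05556) = 0.00005985
V_1 = [(0.001)(0.0565) - (-0.05556)(0.02182)]/D = 21.2 V
V_3 = [(0.05569)(0.02182) - (0.001)(-0.05556)]/D = 21.23 V
V_th = V_1 - V_3 = 21.2 - 21.23 = -0.03259 V
Step 2 — R_th: zero the source — replace V1 by a short circuit (node 2 merges into node 0) — and find the resistance seen between A (node 1) and B (node 3).
Reduce the network between node 1 (A) and node 3 (B) by series/parallel combination:
  Rp1 = R1 ‖ R2 (parallel, both between nodes 0 and 1) = 1/(1/24000 + 1/11000) = 7543 Ω
  Rp2 = R3 ‖ R4 (parallel, both between nodes 0 and 3) = 1/(1/1100 + 1/30000) = 1061 Ω
  Rs1 = Rp1 + Rp2 (series, joined only at node 0) = 7543 + 1061 = 8604 Ω
  Rp3 = R5 ‖ Rs1 (parallel, both between nodes 1 and 3) = 1/(1/18 + 1/8604) = 17.96 Ω
R_th = 17.96 Ω
I_n = V_th/R_th = -0.03259/17.96 = -0.001814 A, and R_n = R_th = 17.96 Ω

Final answer: I_n = -0.001814 A, R_n = 17.96 Ω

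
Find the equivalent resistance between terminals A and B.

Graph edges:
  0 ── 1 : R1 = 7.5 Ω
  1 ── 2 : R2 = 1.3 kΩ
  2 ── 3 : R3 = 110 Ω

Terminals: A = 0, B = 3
Reduce the network between node 0 (A) and node 3 (B) by series/parallel combination:
  Rs1 = R1 + R2 (series, joined only at node 1) = 7.5 + 1300 = 1308 Ω
  Rs2 = R3 + Rs1 (series, joined only at node 2) = 110 + 1308 = 1418 Ω
R_eq = 1.417 kΩ

Final answer: 1.417 kΩ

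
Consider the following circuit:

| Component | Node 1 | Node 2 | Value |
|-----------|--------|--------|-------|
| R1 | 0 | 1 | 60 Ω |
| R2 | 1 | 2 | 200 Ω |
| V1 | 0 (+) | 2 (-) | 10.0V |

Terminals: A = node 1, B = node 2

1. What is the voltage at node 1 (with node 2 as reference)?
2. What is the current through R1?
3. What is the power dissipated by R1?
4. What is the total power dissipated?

Nodal analysis, taking node 2 as the 0 V reference.
Source V1 fixes V_0 = 10 V.
KCL at each unknown node (sum of currents leaving = 0; resistances in Ω):
  Node 1: (V_1 - 10)/60 + (V_1 - 0)/200 = 0
Collecting terms: 0.02167 × V_1 = 0.1667  =>  V_1 = 7.692 V
Part 1:
  Read off the nodal solution: V_1 = 7.692 V
Part 2:
  I_R1 = (V_0 - V_1)/R1 = (10 - 7.692)/60 = 0.03846 A
  Magnitude: I_R1 = 0.03846 A
Part 3:
  I_R1 = (V_0 - V_1)/R1 = (10 - 7.692)/60 = 0.03846 A
  P_R1 = I_R1² × R1 = (0.03846)² × 60 = 0.08876 W
Part 4:
  Power in each resistor, P = (ΔV)²/R:
    P_R1 = (10 - 7.692)²/60 = 0.08876 W
    P_R2 = (7.692 - 0)²/200 = 0.2959 W
  P_total = P_R1 + P_R2 = 0.3846 W

Final answers:
1. V_1 = 7.692 V
2. I_R1 = 0.03846 A
3. P_R1 = 0.08876 W
4. P_total = 0.3846 W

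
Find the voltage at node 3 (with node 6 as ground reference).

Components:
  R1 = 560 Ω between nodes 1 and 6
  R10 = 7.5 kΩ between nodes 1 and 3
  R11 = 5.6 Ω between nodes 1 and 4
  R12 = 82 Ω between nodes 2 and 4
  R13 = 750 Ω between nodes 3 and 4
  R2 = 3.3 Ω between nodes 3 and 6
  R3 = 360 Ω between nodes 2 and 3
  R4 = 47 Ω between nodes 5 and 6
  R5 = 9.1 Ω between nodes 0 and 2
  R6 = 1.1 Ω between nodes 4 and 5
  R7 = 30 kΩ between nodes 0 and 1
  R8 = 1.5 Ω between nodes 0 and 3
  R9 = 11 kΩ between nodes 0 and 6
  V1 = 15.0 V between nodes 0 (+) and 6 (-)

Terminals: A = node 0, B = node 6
Nodal analysis, taking node 6 as the 0 V reference.
Source V1 fixes V_0 = 15 V.
KCL at each unknown node (sum of currents leaving = 0; resistances in Ω):
  Node 1: (V_1 - 0)/560 + (V_1 - 15)/30000 + (V_1 - V_3)/7500 + (V_1 - V_4)/5.6 = 0
  Node 2: (V_2 - V_3)/360 + (V_2 - 15)/9.1 + (V_2 - V_4)/82 = 0
  Node 3: (V_3 - 0)/3.3 + (V_3 - V_2)/360 + (V_3 - 15)/1.5 + (V_3 - V_1)/7500 + (V_3 - V_4)/750 = 0
  Node 4: (V_4 - V_5)/1.1 + (V_4 - V_1)/5.6 + (V_4 - V_2)/82 + (V_4 - V_3)/750 = 0
  Node 5: (V_5 - 0)/47 + (V_5 - V_4)/1.1 = 0
Collecting terms (coefficients in siemens):
  0.1805·V_1 - 0.0001333·V_3 - 0.1786·V_4 = 0.0005
  0.1249·V_2 - 0.002778·V_3 - 0.0122·V_4 = 1.648
  0.9739·V_3 - 0.0001333·V_1 - 0.002778·V_2 - 0.001333·V_4 = 10
  1.101·V_4 - 0.1786·V_1 - 0.0122·V_2 - 0.001333·V_3 - 0.9091·V_5 = 0
  0.9304·V_5 - 0.9091·V_4 = 0
Solving these 5 simultaneous equations (Gaussian elimination) gives:
  V_1 = 5.072 V, V_2 = 13.93 V, V_3 = 10.31 V, V_4 = 5.117 V
  V_5 = 5 V
The requested potential is V_3 = 10.31 V.

Final answer: V_3 = 10.31 V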